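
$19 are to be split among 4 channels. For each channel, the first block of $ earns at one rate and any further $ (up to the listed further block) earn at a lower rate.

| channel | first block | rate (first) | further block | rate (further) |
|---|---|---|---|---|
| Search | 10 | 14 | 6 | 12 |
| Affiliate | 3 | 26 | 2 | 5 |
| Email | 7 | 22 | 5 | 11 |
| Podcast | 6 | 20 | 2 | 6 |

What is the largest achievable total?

Order all 8 blocks by rate: Affiliate/tier1 26 > Email/tier1 22 > Podcast/tier1 20 > Search/tier1 14 > Search/tier2 12 > Email/tier2 11 > Podcast/tier2 6 > Affiliate/tier2 5.
Fill Affiliate tier1 block (3 at 26) — 16 left.
Fill Email tier1 block (7 at 22) — 9 left.
Fill Podcast tier1 block (6 at 20) — 3 left.
Search tier1 at 14: only 3 left, fill 3.
Total = 26×3 + 22×7 + 20×6 + 14×3 = 394.

394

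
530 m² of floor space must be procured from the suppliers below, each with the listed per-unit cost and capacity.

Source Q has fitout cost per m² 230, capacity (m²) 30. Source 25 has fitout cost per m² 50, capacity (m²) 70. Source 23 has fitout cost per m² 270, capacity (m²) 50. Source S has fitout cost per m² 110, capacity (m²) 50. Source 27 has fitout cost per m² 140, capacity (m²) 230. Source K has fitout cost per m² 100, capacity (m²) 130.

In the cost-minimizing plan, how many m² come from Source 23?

20

Use suppliers in increasing cost order.
Source 25 (50): use full 70 → 460 m² to go.
Source K at 100: take all 130 m² → 330 still needed.
Source S (110): use full 50 → 280 m² to go.
Source 27 (140): use full 230 → 50 m² to go.
Source Q (230): use full 30 → 20 m² to go.
Take 20 from Source 23 at 270 to finish.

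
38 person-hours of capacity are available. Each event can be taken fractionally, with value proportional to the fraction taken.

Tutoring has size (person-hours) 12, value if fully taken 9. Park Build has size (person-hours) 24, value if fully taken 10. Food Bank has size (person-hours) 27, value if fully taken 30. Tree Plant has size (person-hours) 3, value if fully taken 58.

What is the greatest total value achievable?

94

Best value per unit of size first: Tree Plant 58/3≈19.3, Food Bank 30/27≈1.11, Tutoring 9/12≈0.75, Park Build 10/24≈0.417.
Tree Plant: take in full, 3 person-hours for value 58 — 35 left.
Food Bank: take in full, 27 person-hours for value 30 — 8 left.
Fill the last 8 person-hours with part of Tutoring: 8/12 of it earns 6.
Total value = 94.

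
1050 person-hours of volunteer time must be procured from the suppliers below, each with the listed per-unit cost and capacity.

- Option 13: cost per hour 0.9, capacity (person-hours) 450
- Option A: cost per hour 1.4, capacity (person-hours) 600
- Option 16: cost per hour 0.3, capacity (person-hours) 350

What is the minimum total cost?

Fill from the cheapest supplier first.
Option 16 (0.3): use full 350 — 700 person-hours to go.
Take 450 from Option 13 at 0.9 — need 250 more.
Option A at 1.4: take 250 of its 600 — requirement met.
Cost = 350×0.3 + 450×0.9 + 250×1.4 = 860.

860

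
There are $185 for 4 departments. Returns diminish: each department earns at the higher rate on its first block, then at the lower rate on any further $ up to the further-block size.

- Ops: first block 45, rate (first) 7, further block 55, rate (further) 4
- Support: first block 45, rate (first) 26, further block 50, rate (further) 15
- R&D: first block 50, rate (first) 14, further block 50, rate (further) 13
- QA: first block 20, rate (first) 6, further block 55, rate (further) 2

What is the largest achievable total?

3140

Rank every tier by rate: Support/first 26 > Support/second 15 > R&D/first 14 > R&D/second 13 > Ops/first 7 > QA/first 6 > Ops/second 4 > QA/second 2.
Support first at 26: fill all 45 ; 140 left.
Support second at 15: fill all 50 ; 90 left.
Fill R&D first block (50 at 14) ; 40 left.
R&D/second: +40 of 50 at 13; pool empty.
Total = 26×45 + 15×50 + 14×50 + 13×40 = 3140.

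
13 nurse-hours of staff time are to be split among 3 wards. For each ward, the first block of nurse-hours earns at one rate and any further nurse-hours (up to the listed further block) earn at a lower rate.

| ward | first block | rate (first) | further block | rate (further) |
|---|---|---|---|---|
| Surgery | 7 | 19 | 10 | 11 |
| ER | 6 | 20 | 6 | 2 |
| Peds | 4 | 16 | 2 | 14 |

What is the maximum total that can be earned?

253

Order all 6 blocks by rate: ER/tier1 20 > Surgery/tier1 19 > Peds/tier1 16 > Peds/tier2 14 > Surgery/tier2 11 > ER/tier2 2.
ER tier1 at 20: fill all 6 ; 7 left.
Surgery/tier1 (19): +7 ; 0 left.
Total = 20×6 + 19×7 = 253.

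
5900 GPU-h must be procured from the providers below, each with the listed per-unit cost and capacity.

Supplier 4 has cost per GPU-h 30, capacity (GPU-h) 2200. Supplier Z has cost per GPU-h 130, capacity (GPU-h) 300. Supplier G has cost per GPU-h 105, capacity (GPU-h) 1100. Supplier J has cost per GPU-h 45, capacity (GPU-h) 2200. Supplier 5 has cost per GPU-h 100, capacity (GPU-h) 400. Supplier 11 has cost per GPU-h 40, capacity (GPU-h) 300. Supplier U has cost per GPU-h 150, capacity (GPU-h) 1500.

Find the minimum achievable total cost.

301000

Cheapest first:
Supplier 4 (30): use full 2200 → 3700 GPU-h to go.
Take 300 from Supplier 11 at 40 → need 3400 more.
Supplier J at 45: take all 2200 GPU-h → 1200 still needed.
Take 400 from Supplier 5 at 100 → need 800 more.
Take 800 from Supplier G at 105 to finish.
Supplier Z, Supplier U: unused.
Cost = 2200×30 + 300×40 + 2200×45 + 400×100 + 800×105 = 301000.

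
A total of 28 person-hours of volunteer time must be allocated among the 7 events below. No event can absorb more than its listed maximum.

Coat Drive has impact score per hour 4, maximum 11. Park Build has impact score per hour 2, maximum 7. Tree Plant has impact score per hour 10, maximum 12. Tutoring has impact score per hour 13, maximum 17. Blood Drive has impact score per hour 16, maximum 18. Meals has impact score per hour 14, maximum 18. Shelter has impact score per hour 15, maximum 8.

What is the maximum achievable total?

436

Rank by impact score per hour: Blood Drive 16 > Shelter 15 > Meals 14 > Tutoring 13 > Tree Plant 10 > Coat Drive 4 > Park Build 2.
Blood Drive takes 18 to reach its cap of 18 → 10 left.
Shelter: +8 to 8 (cap) → 2 left.
Meals has room for 18 but only 2 remain, so it gets 2.
Total = 16×18 + 14×2 + 15×8 = 436.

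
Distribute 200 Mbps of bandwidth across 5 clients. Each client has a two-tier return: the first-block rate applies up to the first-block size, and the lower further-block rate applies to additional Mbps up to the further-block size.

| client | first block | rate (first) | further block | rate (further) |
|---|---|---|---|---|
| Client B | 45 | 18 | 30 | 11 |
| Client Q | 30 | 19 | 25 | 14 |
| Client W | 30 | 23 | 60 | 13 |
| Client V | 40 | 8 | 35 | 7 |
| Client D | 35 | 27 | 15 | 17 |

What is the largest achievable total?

3880

Treat each block as its own option and order by rate: Client D/first 27 > Client W/first 23 > Client Q/first 19 > Client B/first 18 > Client D/second 17 > Client Q/second 14 > Client W/second 13 > Client B/second 11 > Client V/first 8 > Client V/second 7.
Client D first at 27: fill all 35 — 165 left.
Fill Client W first block (30 at 23) — 135 left.
Client Q/first (19): +30 — 105 left.
Client B first at 18: fill all 45 — 60 left.
Fill Client D second block (15 at 17) — 45 left.
Fill Client Q second block (25 at 14) — 20 left.
Client W/second: +20 of 60 at 13; pool empty.
Total = 27×35 + 23×30 + 19×30 + 18×45 + 17×15 + 14×25 + 13×20 = 3880.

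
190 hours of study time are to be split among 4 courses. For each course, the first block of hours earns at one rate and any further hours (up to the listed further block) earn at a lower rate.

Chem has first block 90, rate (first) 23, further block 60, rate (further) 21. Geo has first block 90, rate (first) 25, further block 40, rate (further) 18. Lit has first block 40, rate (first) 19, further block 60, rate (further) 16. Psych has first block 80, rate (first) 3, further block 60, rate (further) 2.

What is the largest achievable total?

4530

Treat each block as its own option and order by rate: Geo/first 25 > Chem/first 23 > Chem/second 21 > Lit/first 19 > Geo/second 18 > Lit/second 16 > Psych/first 3 > Psych/second 2.
Geo first at 25: fill all 90 ; 100 left.
Fill Chem first block (90 at 23) ; 10 left.
Chem second at 21: only 10 left, fill 10.
Total = 25×90 + 23×90 + 21×10 = 4530.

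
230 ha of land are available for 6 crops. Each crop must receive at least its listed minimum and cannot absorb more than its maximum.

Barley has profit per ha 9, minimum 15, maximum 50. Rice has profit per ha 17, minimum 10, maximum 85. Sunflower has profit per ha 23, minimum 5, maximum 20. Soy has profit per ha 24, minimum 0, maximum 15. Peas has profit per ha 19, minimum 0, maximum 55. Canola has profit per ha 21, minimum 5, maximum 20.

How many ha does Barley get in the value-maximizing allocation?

35

Meeting every minimum uses 15+10+5+0+0+5 = 35 ha, leaving 195.
Rank by profit per ha: Soy 24 > Sunflower 23 > Canola 21 > Peas 19 > Rice 17 > Barley 9.
Give Soy 15 more to hit its cap of 15 — 180 left.
Sunflower takes 15 more to reach its cap of 20 — 165 left.
Canola: +15 to 20 (cap) — 150 left.
Peas: +55 to 55 (cap) — 95 left.
Give Rice 75 more to hit its cap of 85 — 20 left.
Only 20 left; Barley takes them to reach 35.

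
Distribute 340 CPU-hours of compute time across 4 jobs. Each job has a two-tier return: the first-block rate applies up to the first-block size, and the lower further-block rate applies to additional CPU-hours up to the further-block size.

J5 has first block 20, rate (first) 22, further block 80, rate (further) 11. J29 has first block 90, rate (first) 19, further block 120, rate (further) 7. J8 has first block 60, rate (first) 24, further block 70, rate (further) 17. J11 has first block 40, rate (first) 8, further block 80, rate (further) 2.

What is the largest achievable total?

5820

Order all 8 blocks by rate: J8/T1 24 > J5/T1 22 > J29/T1 19 > J8/T2 17 > J5/T2 11 > J11/T1 8 > J29/T2 7 > J11/T2 2.
J8 T1 at 24: fill all 60 ; 280 left.
J5 T1 at 22: fill all 20 ; 260 left.
J29/T1 (19): +90 ; 170 left.
Fill J8 T2 block (70 at 17) ; 100 left.
J5 T2 at 11: fill all 80 ; 20 left.
J11/T1: +20 of 40 at 8; pool empty.
Total = 24×60 + 22×20 + 19×90 + 17×70 + 11×80 + 8×20 = 5820.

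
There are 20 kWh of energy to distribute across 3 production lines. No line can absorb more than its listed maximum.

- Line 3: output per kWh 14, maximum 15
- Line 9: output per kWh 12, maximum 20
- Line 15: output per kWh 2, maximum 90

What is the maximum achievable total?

Rank by output per kWh: Line 3 14 > Line 9 12 > Line 15 2.
Line 3: +15 to 15 (cap) → 5 left.
Only 5 left; Line 9 takes them to reach 5.
Total = 14×15 + 12×5 = 270.

270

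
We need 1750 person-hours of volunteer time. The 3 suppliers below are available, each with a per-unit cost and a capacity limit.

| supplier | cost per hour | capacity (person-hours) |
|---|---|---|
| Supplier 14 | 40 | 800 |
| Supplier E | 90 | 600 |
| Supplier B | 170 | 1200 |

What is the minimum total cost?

145500

Use suppliers in increasing cost order.
Supplier 14 at 40: take all 800 person-hours ; 950 still needed.
Supplier E (90): use full 600 ; 350 person-hours to go.
Supplier B at 170: take 350 of its 1200 ; requirement met.
Cost = 800×40 + 600×90 + 350×170 = 145500.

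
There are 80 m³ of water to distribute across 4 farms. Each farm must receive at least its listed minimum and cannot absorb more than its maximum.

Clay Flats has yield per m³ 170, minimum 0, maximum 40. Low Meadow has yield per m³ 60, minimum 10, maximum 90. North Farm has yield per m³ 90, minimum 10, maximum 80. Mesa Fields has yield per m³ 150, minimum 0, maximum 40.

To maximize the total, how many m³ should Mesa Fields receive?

20

Meeting every minimum uses 0+10+10+0 = 20 m³, leaving 60.
Highest yield per m³ first: Clay Flats 170 > Mesa Fields 150 > North Farm 90 > Low Meadow 60.
Give Clay Flats 40 more to hit its cap of 40 ; 20 left.
Mesa Fields: +20 (room for 40) → 20. Pool exhausted.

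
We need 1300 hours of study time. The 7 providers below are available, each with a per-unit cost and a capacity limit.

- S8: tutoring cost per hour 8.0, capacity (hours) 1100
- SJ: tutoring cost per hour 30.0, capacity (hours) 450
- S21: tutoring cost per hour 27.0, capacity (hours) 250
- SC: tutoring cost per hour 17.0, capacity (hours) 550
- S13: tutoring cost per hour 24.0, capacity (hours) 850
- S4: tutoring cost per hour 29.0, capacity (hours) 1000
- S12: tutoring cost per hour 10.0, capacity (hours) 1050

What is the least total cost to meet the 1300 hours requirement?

10800

Cheapest first:
S8 (8.0): use full 1100 ; 200 hours to go.
S12 at 10.0: take 200 of its 1050 ; requirement met.
SC, S13, S21, S4, SJ: unused.
Cost = 1100×8.0 + 200×10.0 = 10800.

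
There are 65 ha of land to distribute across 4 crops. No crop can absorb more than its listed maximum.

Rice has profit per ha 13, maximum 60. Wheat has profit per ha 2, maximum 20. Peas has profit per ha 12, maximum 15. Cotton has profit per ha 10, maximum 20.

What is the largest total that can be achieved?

840

Order the crops by profit per ha: Rice 13 > Peas 12 > Cotton 10 > Wheat 2.
Give Rice 60 to hit its cap of 60 — 5 left.
Peas: +5 (room for 15) → 5. Pool exhausted.
Total = 13×60 + 12×5 = 840.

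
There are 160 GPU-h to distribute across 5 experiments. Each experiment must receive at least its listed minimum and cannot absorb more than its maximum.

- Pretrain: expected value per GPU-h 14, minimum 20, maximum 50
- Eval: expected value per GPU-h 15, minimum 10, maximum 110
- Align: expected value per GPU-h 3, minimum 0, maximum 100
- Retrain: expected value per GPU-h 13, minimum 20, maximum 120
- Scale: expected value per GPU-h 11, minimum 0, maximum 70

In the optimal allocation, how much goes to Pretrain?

30

Meeting every minimum uses 20+10+0+20+0 = 50 GPU-h, leaving 110.
Highest expected value per GPU-h first: Eval 15 > Pretrain 14 > Retrain 13 > Scale 11 > Align 3.
Eval takes 100 more to reach its cap of 110 — 10 left.
Pretrain has room for 30 more but only 10 remain, so it gets 30.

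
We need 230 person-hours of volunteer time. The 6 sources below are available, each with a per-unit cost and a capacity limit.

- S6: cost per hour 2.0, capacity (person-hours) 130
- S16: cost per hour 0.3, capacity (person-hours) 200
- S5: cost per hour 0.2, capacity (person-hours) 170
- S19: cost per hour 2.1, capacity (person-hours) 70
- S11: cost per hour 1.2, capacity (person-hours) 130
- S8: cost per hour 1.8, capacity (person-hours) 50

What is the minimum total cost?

Fill from the cheapest source first.
Take 170 from S5 at 0.2 ; need 60 more.
S16 (0.3): take the remaining 60 ; done.
S11, S8, S6, S19: unused.
Cost = 170×0.2 + 60×0.3 = 52.

52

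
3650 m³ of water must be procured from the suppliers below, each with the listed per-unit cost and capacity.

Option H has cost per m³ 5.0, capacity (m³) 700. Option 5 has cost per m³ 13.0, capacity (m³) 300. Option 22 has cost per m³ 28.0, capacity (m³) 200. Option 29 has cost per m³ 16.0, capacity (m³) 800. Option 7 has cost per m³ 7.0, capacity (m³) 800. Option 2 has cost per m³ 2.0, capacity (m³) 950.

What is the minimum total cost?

Cheapest first:
Option 2 at 2.0: take all 950 m³ ; 2700 still needed.
Option H (5.0): use full 700 ; 2000 m³ to go.
Option 7 at 7.0: take all 800 m³ ; 1200 still needed.
Option 5 at 13.0: take all 300 m³ ; 900 still needed.
Option 29 at 16.0: take all 800 m³ ; 100 still needed.
Option 22 (28.0): take the remaining 100 ; done.
Cost = 950×2.0 + 700×5.0 + 800×7.0 + 300×13.0 + 800×16.0 + 100×28.0 = 30500.

30500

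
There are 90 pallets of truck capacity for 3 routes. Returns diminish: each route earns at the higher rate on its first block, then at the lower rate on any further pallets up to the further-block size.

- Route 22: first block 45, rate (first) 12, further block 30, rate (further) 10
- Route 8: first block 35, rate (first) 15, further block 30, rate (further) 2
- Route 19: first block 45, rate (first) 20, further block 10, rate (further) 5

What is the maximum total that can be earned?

1545

Order all 6 blocks by rate: Route 19/tier1 20 > Route 8/tier1 15 > Route 22/tier1 12 > Route 22/tier2 10 > Route 19/tier2 5 > Route 8/tier2 2.
Route 19/tier1 (20): +45 — 45 left.
Fill Route 8 tier1 block (35 at 15) — 10 left.
Route 22/tier1: +10 of 45 at 12; pool empty.
Total = 20×45 + 15×35 + 12×10 = 1545.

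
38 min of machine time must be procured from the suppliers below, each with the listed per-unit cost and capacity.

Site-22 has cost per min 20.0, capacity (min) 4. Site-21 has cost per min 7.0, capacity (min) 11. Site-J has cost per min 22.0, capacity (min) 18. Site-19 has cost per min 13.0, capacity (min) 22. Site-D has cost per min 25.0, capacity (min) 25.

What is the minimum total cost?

465

Fill from the cheapest supplier first.
Site-21 (7.0): use full 11 → 27 min to go.
Site-19 at 13.0: take all 22 min → 5 still needed.
Site-22 at 20.0: take all 4 min → 1 still needed.
Site-J at 22.0: take 1 of its 18 → requirement met.
Site-D: unused.
Cost = 11×7.0 + 22×13.0 + 4×20.0 + 1×22.0 = 465.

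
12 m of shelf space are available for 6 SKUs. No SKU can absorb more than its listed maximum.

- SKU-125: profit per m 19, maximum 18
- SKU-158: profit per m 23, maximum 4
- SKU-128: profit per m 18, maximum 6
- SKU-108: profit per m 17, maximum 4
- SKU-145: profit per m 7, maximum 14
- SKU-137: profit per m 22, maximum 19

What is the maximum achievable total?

268

Highest profit per m first: SKU-158 23 > SKU-137 22 > SKU-125 19 > SKU-128 18 > SKU-108 17 > SKU-145 7.
SKU-158: +4 to 4 (cap) — 8 left.
SKU-137 has room for 19 but only 8 remain, so it gets 8.
Total = 23×4 + 22×8 = 268.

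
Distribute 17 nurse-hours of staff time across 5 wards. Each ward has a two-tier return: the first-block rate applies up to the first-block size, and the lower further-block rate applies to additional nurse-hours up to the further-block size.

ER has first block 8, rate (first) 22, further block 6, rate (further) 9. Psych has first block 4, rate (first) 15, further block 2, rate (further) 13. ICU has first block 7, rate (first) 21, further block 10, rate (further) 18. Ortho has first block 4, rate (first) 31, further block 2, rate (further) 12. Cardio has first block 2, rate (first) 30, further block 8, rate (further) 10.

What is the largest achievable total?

423

Rank every tier by rate: Ortho/T1 31 > Cardio/T1 30 > ER/T1 22 > ICU/T1 21 > ICU/T2 18 > Psych/T1 15 > Psych/T2 13 > Ortho/T2 12 > Cardio/T2 10 > ER/T2 9.
Ortho/T1 (31): +4 ; 13 left.
Cardio T1 at 30: fill all 2 ; 11 left.
ER T1 at 22: fill all 8 ; 3 left.
3 remain; put them into ICU T1 at 21.
Total = 31×4 + 30×2 + 22×8 + 21×3 = 423.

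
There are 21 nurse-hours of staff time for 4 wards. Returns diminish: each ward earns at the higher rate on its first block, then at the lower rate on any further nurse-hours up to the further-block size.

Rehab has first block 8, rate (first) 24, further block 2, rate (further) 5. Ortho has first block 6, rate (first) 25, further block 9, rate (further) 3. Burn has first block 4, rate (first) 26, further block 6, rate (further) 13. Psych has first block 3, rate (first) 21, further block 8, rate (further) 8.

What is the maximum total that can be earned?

Order all 8 blocks by rate: Burn/T1 26 > Ortho/T1 25 > Rehab/T1 24 > Psych/T1 21 > Burn/T2 13 > Psych/T2 8 > Rehab/T2 5 > Ortho/T2 3.
Fill Burn T1 block (4 at 26) → 17 left.
Fill Ortho T1 block (6 at 25) → 11 left.
Rehab/T1 (24): +8 → 3 left.
Fill Psych T1 block (3 at 21) → 0 left.
Total = 26×4 + 25×6 + 24×8 + 21×3 = 509.

509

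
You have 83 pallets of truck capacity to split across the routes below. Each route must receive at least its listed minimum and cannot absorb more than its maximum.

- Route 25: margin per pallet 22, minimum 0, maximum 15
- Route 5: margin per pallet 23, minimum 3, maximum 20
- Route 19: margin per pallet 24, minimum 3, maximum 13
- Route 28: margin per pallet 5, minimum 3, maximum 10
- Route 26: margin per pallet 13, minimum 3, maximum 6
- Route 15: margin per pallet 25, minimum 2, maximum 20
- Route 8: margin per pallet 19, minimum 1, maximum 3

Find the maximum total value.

1767

Meeting every minimum uses 0+3+3+3+3+2+1 = 15 pallets, leaving 68.
Highest margin per pallet first: Route 15 25 > Route 19 24 > Route 5 23 > Route 25 22 > Route 8 19 > Route 26 13 > Route 28 5.
Route 15: +18 to 20 (cap) ; 50 left.
Give Route 19 10 more to hit its cap of 13 ; 40 left.
Route 5 takes 17 more to reach its cap of 20 ; 23 left.
Route 25: +15 to 15 (cap) ; 8 left.
Give Route 8 2 more to hit its cap of 3 ; 6 left.
Route 26 takes 3 more to reach its cap of 6 ; 3 left.
Only 3 left; Route 28 takes them to reach 6.
Total = 22×15 + 23×20 + 24×13 + 5×6 + 13×6 + 25×20 + 19×3 = 1767.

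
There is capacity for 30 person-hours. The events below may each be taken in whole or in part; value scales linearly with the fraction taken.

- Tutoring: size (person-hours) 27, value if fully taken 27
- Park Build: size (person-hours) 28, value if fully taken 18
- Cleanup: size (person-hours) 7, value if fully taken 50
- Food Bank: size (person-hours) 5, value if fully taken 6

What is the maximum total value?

Rank by value-to-size ratio: Cleanup 50/7≈7.14, Food Bank 6/5≈1.2, Tutoring 27/27≈1, Park Build 18/28≈0.643.
All 7 person-hours of Cleanup fit (value 50) — 23 remain.
Food Bank: take in full, 5 person-hours for value 6 — 18 left.
Only 18 person-hours remain; take 18/27 of Tutoring for value 27×18/27 = 18.
Total value = 74.

74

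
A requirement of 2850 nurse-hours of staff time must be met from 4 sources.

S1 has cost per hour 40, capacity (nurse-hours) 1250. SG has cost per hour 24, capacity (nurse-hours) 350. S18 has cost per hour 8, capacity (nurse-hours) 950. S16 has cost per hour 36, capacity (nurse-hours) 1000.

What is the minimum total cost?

74000

Fill from the cheapest source first.
S18 (8): use full 950 ; 1900 nurse-hours to go.
SG at 24: take all 350 nurse-hours ; 1550 still needed.
Take 1000 from S16 at 36 ; need 550 more.
Take 550 from S1 at 40 to finish.
Cost = 950×8 + 350×24 + 1000×36 + 550×40 = 74000.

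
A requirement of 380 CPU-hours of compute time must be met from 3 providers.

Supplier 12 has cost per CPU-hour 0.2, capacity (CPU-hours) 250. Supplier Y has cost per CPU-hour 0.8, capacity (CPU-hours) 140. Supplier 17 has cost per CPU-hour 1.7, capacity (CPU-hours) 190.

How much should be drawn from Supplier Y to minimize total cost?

130

Fill from the cheapest provider first.
Supplier 12 at 0.2: take all 250 CPU-hours → 130 still needed.
Take 130 from Supplier Y at 0.8 to finish.
Supplier 17: unused.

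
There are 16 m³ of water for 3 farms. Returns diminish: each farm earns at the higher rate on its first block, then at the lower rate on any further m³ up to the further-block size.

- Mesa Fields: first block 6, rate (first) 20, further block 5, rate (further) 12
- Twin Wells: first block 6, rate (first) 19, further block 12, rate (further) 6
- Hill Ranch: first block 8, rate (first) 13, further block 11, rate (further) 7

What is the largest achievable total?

286

Treat each block as its own option and order by rate: Mesa Fields/first 20 > Twin Wells/first 19 > Hill Ranch/first 13 > Mesa Fields/second 12 > Hill Ranch/second 7 > Twin Wells/second 6.
Mesa Fields/first (20): +6 — 10 left.
Fill Twin Wells first block (6 at 19) — 4 left.
Hill Ranch first at 13: only 4 left, fill 4.
Total = 20×6 + 19×6 + 13×4 = 286.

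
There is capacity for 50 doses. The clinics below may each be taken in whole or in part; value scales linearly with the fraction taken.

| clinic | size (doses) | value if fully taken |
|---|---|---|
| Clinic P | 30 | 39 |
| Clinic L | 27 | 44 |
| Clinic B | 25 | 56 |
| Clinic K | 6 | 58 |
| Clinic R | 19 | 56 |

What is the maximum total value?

Sort by value density: Clinic K 58/6≈9.67, Clinic R 56/19≈2.95, Clinic B 56/25≈2.24, Clinic L 44/27≈1.63, Clinic P 39/30≈1.3.
All 6 doses of Clinic K fit (value 58) ; 44 remain.
Take all of Clinic R (19 doses, value 56) ; 25 doses left.
Clinic B: take in full, 25 doses for value 56 ; 0 left.
Total value = 170.

170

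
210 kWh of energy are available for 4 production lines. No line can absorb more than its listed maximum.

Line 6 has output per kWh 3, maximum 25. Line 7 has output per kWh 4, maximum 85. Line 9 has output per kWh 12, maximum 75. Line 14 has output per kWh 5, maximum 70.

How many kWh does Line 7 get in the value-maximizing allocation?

65

Rank by output per kWh: Line 9 12 > Line 14 5 > Line 7 4 > Line 6 3.
Give Line 9 75 to hit its cap of 75 — 135 left.
Give Line 14 70 to hit its cap of 70 — 65 left.
Only 65 left; Line 7 takes them to reach 65.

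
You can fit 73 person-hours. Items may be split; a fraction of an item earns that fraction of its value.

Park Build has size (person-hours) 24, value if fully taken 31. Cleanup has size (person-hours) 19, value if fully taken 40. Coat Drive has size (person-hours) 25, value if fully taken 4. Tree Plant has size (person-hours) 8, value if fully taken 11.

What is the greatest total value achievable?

85.52

Sort by value density: Cleanup 40/19≈2.11, Tree Plant 11/8≈1.38, Park Build 31/24≈1.29, Coat Drive 4/25≈0.16.
Take all of Cleanup (19 person-hours, value 40) → 54 person-hours left.
All 8 person-hours of Tree Plant fit (value 11) → 46 remain.
All 24 person-hours of Park Build fit (value 31) → 22 remain.
Only 22 person-hours remain; take 22/25 of Coat Drive for value 4×22/25 = 3.52.
Total value = 85.52.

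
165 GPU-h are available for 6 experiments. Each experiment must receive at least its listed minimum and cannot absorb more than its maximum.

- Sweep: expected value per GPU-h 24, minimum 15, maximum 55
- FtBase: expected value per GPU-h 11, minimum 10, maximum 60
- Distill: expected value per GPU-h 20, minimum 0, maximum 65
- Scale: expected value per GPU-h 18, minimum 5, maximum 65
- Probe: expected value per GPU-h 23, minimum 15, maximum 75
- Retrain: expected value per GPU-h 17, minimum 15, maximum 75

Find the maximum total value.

Meeting every minimum uses 15+10+0+5+15+15 = 60 GPU-h, leaving 105.
Order the experiments by expected value per GPU-h: Sweep 24 > Probe 23 > Distill 20 > Scale 18 > Retrain 17 > FtBase 11.
Sweep takes 40 more to reach its cap of 55 → 65 left.
Probe: +60 to 75 (cap) → 5 left.
Distill has room for 65 more but only 5 remain, so it gets 5.
Total = 24×55 + 11×10 + 20×5 + 18×5 + 23×75 + 17×15 = 3600.

3600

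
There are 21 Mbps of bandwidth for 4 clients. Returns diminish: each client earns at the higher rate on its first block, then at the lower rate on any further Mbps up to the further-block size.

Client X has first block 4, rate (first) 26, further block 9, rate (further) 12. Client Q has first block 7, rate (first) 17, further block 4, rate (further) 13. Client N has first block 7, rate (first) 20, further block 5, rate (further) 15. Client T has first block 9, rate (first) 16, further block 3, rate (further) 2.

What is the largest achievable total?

Rank every tier by rate: Client X/T1 26 > Client N/T1 20 > Client Q/T1 17 > Client T/T1 16 > Client N/T2 15 > Client Q/T2 13 > Client X/T2 12 > Client T/T2 2.
Client X T1 at 26: fill all 4 → 17 left.
Client N/T1 (20): +7 → 10 left.
Fill Client Q T1 block (7 at 17) → 3 left.
3 remain; put them into Client T T1 at 16.
Total = 26×4 + 20×7 + 17×7 + 16×3 = 411.

411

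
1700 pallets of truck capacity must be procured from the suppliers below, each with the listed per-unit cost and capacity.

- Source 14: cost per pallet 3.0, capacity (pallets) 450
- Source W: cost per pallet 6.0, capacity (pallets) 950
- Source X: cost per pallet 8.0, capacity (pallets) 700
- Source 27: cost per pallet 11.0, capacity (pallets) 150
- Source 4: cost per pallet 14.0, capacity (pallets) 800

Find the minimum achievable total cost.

Cheapest first:
Take 450 from Source 14 at 3.0 → need 1250 more.
Source W (6.0): use full 950 → 300 pallets to go.
Take 300 from Source X at 8.0 to finish.
Source 27, Source 4: unused.
Cost = 450×3.0 + 950×6.0 + 300×8.0 = 9450.

9450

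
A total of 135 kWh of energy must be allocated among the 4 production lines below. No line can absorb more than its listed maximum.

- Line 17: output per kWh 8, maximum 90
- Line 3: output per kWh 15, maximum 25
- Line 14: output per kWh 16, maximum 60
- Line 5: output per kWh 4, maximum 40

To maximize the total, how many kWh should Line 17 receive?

50

Highest output per kWh first: Line 14 16 > Line 3 15 > Line 17 8 > Line 5 4.
Line 14 takes 60 to reach its cap of 60 ; 75 left.
Line 3: +25 to 25 (cap) ; 50 left.
Only 50 left; Line 17 takes them to reach 50.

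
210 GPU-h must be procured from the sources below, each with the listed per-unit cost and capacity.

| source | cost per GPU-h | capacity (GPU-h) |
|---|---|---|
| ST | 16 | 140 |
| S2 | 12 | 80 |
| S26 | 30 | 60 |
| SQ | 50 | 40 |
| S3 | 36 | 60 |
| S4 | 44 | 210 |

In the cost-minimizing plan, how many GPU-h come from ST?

Use sources in increasing cost order.
S2 at 12: take all 80 GPU-h ; 130 still needed.
Take 130 from ST at 16 to finish.
S26, S3, S4, SQ: unused.

130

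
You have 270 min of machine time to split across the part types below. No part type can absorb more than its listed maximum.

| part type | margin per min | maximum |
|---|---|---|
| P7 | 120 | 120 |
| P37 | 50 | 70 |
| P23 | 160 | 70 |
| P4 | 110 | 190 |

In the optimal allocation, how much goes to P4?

Order the part types by margin per min: P23 160 > P7 120 > P4 110 > P37 50.
P23 takes 70 to reach its cap of 70 ; 200 left.
P7: +120 to 120 (cap) ; 80 left.
P4 has room for 190 but only 80 remain, so it gets 80.

80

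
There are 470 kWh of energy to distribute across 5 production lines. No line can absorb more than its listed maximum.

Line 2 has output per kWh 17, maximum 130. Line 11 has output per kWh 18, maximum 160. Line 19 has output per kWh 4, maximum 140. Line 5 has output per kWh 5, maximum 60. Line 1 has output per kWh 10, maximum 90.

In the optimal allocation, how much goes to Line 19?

Order the production lines by output per kWh: Line 11 18 > Line 2 17 > Line 1 10 > Line 5 5 > Line 19 4.
Give Line 11 160 to hit its cap of 160 ; 310 left.
Give Line 2 130 to hit its cap of 130 ; 180 left.
Give Line 1 90 to hit its cap of 90 ; 90 left.
Give Line 5 60 to hit its cap of 60 ; 30 left.
Only 30 left; Line 19 takes them to reach 30.

30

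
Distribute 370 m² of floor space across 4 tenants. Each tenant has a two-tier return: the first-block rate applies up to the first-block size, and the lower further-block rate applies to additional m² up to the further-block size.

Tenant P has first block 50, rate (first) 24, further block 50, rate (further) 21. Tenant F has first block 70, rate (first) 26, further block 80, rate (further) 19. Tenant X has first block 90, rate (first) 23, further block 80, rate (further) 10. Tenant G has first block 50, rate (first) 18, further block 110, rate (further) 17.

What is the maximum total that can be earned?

Treat each block as its own option and order by rate: Tenant F/T1 26 > Tenant P/T1 24 > Tenant X/T1 23 > Tenant P/T2 21 > Tenant F/T2 19 > Tenant G/T1 18 > Tenant G/T2 17 > Tenant X/T2 10.
Tenant F T1 at 26: fill all 70 ; 300 left.
Tenant P/T1 (24): +50 ; 250 left.
Tenant X/T1 (23): +90 ; 160 left.
Tenant P T2 at 21: fill all 50 ; 110 left.
Tenant F T2 at 19: fill all 80 ; 30 left.
Tenant G T1 at 18: only 30 left, fill 30.
Total = 26×70 + 24×50 + 23×90 + 21×50 + 19×80 + 18×30 = 8200.

8200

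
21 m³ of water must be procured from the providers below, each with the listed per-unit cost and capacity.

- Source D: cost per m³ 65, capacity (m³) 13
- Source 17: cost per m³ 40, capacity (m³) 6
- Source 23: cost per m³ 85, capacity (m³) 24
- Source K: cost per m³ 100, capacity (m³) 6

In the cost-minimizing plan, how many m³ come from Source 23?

Use providers in increasing cost order.
Source 17 at 40: take all 6 m³ — 15 still needed.
Source D (65): use full 13 — 2 m³ to go.
Source 23 (85): take the remaining 2 — done.
Source K: unused.

2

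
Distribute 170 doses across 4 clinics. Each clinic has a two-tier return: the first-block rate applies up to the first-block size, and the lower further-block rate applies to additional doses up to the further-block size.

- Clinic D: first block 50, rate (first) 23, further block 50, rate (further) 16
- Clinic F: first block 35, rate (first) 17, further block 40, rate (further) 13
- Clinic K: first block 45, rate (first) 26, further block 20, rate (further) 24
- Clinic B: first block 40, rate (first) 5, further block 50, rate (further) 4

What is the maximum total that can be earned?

3715

Order all 8 blocks by rate: Clinic K/T1 26 > Clinic K/T2 24 > Clinic D/T1 23 > Clinic F/T1 17 > Clinic D/T2 16 > Clinic F/T2 13 > Clinic B/T1 5 > Clinic B/T2 4.
Clinic K/T1 (26): +45 — 125 left.
Clinic K T2 at 24: fill all 20 — 105 left.
Clinic D T1 at 23: fill all 50 — 55 left.
Clinic F T1 at 17: fill all 35 — 20 left.
Clinic D T2 at 16: only 20 left, fill 20.
Total = 26×45 + 24×20 + 23×50 + 17×35 + 16×20 = 3715.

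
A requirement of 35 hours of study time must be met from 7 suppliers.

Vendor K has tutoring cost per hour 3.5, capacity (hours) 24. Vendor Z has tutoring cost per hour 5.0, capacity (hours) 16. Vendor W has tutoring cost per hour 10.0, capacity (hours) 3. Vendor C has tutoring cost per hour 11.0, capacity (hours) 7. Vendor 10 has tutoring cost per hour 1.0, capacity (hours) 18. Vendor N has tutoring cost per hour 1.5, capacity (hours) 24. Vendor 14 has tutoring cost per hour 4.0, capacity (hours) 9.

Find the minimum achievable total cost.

43.5

Cheapest first:
Vendor 10 at 1.0: take all 18 hours → 17 still needed.
Vendor N (1.5): take the remaining 17 → done.
Vendor K, Vendor 14, Vendor Z, Vendor W, Vendor C: unused.
Cost = 18×1.0 + 17×1.5 = 43.5.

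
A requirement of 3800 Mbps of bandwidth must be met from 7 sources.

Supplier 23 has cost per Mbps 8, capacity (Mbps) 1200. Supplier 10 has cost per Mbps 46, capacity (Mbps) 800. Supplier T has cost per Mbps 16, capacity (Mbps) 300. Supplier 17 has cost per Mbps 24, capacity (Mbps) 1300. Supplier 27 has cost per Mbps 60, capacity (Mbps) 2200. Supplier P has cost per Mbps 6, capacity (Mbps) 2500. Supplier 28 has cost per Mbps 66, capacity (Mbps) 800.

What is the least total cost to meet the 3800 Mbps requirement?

26200

Use sources in increasing cost order.
Supplier P at 6: take all 2500 Mbps → 1300 still needed.
Supplier 23 at 8: take all 1200 Mbps → 100 still needed.
Supplier T at 16: take 100 of its 300 → requirement met.
Supplier 17, Supplier 10, Supplier 27, Supplier 28: unused.
Cost = 2500×6 + 1200×8 + 100×16 = 26200.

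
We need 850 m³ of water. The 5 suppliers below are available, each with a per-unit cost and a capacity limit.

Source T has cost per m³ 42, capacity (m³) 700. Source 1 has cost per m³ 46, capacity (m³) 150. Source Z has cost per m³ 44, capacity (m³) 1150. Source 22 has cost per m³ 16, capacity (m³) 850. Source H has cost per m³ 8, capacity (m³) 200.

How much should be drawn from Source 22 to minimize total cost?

Fill from the cheapest supplier first.
Source H at 8: take all 200 m³ → 650 still needed.
Source 22 (16): take the remaining 650 → done.
Source T, Source Z, Source 1: unused.

650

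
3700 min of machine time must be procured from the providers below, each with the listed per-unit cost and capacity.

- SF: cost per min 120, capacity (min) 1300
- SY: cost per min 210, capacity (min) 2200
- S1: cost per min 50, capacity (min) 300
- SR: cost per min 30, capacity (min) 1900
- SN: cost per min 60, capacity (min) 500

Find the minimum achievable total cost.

Use providers in increasing cost order.
SR at 30: take all 1900 min ; 1800 still needed.
Take 300 from S1 at 50 ; need 1500 more.
Take 500 from SN at 60 ; need 1000 more.
SF at 120: take 1000 of its 1300 ; requirement met.
SY: unused.
Cost = 1900×30 + 300×50 + 500×60 + 1000×120 = 222000.

222000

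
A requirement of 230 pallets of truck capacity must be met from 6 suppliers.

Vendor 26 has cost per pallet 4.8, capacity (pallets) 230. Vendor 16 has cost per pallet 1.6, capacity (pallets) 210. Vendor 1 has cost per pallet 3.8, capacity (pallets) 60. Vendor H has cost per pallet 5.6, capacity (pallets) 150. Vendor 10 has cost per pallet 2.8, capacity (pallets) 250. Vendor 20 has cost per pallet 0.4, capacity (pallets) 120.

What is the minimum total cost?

Cheapest first:
Take 120 from Vendor 20 at 0.4 → need 110 more.
Vendor 16 (1.6): take the remaining 110 → done.
Vendor 10, Vendor 1, Vendor 26, Vendor H: unused.
Cost = 120×0.4 + 110×1.6 = 224.

224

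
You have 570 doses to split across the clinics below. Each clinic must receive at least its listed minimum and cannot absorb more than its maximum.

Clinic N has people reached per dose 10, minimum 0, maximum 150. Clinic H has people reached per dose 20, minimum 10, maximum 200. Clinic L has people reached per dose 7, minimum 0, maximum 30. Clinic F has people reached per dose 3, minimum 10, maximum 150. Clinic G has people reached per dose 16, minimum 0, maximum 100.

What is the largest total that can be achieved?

7580

Meeting every minimum uses 0+10+0+10+0 = 20 doses, leaving 550.
Highest people reached per dose first: Clinic H 20 > Clinic G 16 > Clinic N 10 > Clinic L 7 > Clinic F 3.
Give Clinic H 190 more to hit its cap of 200 → 360 left.
Clinic G takes 100 more to reach its cap of 100 → 260 left.
Give Clinic N 150 more to hit its cap of 150 → 110 left.
Clinic L: +30 to 30 (cap) → 80 left.
Clinic F has room for 140 more but only 80 remain, so it gets 90.
Total = 10×150 + 20×200 + 7×30 + 3×90 + 16×100 = 7580.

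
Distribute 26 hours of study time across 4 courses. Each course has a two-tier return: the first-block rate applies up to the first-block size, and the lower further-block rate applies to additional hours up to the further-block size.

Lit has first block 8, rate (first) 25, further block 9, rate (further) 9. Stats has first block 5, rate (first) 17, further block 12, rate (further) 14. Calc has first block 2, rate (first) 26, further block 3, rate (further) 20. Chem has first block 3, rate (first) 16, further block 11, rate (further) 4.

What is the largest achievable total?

515

Rank every tier by rate: Calc/T1 26 > Lit/T1 25 > Calc/T2 20 > Stats/T1 17 > Chem/T1 16 > Stats/T2 14 > Lit/T2 9 > Chem/T2 4.
Fill Calc T1 block (2 at 26) → 24 left.
Lit/T1 (25): +8 → 16 left.
Calc/T2 (20): +3 → 13 left.
Stats/T1 (17): +5 → 8 left.
Fill Chem T1 block (3 at 16) → 5 left.
Stats T2 at 14: only 5 left, fill 5.
Total = 26×2 + 25×8 + 20×3 + 17×5 + 16×3 + 14×5 = 515.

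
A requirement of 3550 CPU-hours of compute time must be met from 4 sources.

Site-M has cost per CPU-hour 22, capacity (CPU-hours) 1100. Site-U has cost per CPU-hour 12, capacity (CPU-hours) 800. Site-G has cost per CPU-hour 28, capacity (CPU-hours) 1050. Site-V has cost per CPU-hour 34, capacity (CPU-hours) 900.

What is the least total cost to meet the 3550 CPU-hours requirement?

Use sources in increasing cost order.
Site-U (12): use full 800 → 2750 CPU-hours to go.
Site-M at 22: take all 1100 CPU-hours → 1650 still needed.
Site-G at 28: take all 1050 CPU-hours → 600 still needed.
Site-V (34): take the remaining 600 → done.
Cost = 800×12 + 1100×22 + 1050×28 + 600×34 = 83600.

83600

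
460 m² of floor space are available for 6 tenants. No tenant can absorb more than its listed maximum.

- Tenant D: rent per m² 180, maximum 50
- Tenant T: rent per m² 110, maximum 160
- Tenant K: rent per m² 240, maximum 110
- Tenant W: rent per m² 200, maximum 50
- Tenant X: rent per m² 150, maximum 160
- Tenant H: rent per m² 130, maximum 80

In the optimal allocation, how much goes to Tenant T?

Rank by rent per m²: Tenant K 240 > Tenant W 200 > Tenant D 180 > Tenant X 150 > Tenant H 130 > Tenant T 110.
Tenant K: +110 to 110 (cap) → 350 left.
Give Tenant W 50 to hit its cap of 50 → 300 left.
Give Tenant D 50 to hit its cap of 50 → 250 left.
Give Tenant X 160 to hit its cap of 160 → 90 left.
Tenant H: +80 to 80 (cap) → 10 left.
Only 10 left; Tenant T takes them to reach 10.

10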